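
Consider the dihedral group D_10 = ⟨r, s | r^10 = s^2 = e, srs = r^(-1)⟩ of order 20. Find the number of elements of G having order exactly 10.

The elements of order 10 are: r, r^3, r^7, r^9.
That's 4.

4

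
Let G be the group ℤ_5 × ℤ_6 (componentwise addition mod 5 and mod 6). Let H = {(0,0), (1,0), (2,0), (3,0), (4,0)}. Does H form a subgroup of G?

Yes

|H| = 5 divides |G| = 30, consistent with Lagrange.
H contains the identity, every element's inverse is in H, and H is closed under +: it is a subgroup.
In fact H = ⟨(4,0)⟩.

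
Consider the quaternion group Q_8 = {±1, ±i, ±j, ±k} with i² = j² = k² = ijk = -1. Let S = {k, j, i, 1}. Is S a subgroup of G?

j ∈ S but its inverse -j ∉ S, so S is not a subgroup.

No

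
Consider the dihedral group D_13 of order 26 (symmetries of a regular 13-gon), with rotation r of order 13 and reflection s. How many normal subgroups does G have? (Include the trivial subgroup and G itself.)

3

G has 16 subgroups. Checking conjugation-invariance by order — order 1: 1/1 normal; order 2: 0/13 normal; order 13: 1/1 normal; order 26: 1/1 normal.
Total normal subgroups: 3.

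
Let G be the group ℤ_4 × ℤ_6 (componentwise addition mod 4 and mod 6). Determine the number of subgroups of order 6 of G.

|G| = 24 and 6 | 24, so subgroups of order 6 are possible by Lagrange.
The subgroups of order 6 are: {(0,0), (0,1), (0,2), (0,3), (0,4), (0,5)}; {(0,0), (0,2), (0,4), (2,0), (2,2), (2,4)}; {(0,0), (0,2), (0,4), (2,1), (2,3), (2,5)}.
So G has 3 subgroups of order 6.

3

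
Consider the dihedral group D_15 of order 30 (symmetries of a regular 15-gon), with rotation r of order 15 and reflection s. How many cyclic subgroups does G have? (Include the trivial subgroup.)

A cyclic subgroup of order d is generated by each of its φ(d) elements of order d, so the cyclic subgroups of order d number (#elements of order d)/φ(d).
Cyclic subgroups by order — order 1: 1; order 2: 15; order 3: 1; order 5: 1; order 15: 1.
Total: 19.

19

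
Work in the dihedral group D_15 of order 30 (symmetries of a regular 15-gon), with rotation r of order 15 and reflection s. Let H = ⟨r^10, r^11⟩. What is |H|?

|⟨r^10⟩| = 3 and |⟨r^11⟩| = 15, so |H| is a multiple of lcm(3, 15) = 15 and divides |G| = 30.
Closing under the operation: H = {e, r, r^2, r^3, r^4, r^5, r^6, r^7, r^8, r^9, r^10, r^11, r^12, r^13, r^14}, so |H| = 15.

15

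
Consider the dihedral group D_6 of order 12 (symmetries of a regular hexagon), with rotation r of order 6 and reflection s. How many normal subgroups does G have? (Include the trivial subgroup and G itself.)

G has 16 subgroups. Checking conjugation-invariance by order — order 1: 1/1 normal; order 2: 1/7 normal; order 3: 1/1 normal; order 4: 0/3 normal; order 6: 3/3 normal; order 12: 1/1 normal.
Total normal subgroups: 7.

7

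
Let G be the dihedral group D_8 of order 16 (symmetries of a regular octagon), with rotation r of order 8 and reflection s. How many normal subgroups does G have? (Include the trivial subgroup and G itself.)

7

G has 19 subgroups. Checking conjugation-invariance by order — order 1: 1/1 normal; order 2: 1/9 normal; order 4: 1/5 normal; order 8: 3/3 normal; order 16: 1/1 normal.
Total normal subgroups: 7.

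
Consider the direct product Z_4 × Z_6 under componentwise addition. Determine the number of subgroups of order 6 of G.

3

|G| = 24 and 6 | 24, so subgroups of order 6 are possible by Lagrange.
The subgroups of order 6 are: {(0,0), (0,1), (0,2), (0,3), (0,4), (0,5)}; {(0,0), (0,2), (0,4), (2,0), (2,2), (2,4)}; {(0,0), (0,2), (0,4), (2,1), (2,3), (2,5)}.
So G has 3 subgroups of order 6.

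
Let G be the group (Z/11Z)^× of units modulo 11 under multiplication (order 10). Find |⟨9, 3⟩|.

5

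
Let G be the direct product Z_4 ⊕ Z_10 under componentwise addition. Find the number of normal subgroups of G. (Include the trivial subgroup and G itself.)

16

G is abelian, so every subgroup is normal.
G has 16 subgroups in total, hence 16 normal subgroups.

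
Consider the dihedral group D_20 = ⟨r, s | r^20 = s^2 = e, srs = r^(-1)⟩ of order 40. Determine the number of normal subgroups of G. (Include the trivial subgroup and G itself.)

G has 48 subgroups. Checking conjugation-invariance by order — order 1: 1/1 normal; order 2: 1/21 normal; order 4: 1/11 normal; order 5: 1/1 normal; order 8: 0/5 normal; order 10: 1/5 normal; order 20: 3/3 normal; order 40: 1/1 normal.
Total normal subgroups: 9.

9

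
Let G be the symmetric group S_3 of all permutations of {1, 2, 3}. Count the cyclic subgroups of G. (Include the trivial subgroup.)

5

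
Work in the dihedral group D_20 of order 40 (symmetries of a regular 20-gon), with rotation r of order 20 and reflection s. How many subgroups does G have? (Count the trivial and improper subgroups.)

|G| = 40, so by Lagrange every subgroup order divides 40. Divisors: 1, 2, 4, 5, 8, 10, 20, 40.
Subgroups by order — order 1: 1; order 2: 21; order 4: 11; order 5: 1; order 8: 5; order 10: 5; order 20: 3; order 40: 1.
Total: 1 + 21 + 11 + 1 + 5 + 5 + 3 + 1 = 48.

48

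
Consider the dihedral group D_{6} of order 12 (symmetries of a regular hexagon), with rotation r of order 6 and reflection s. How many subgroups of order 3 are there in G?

|G| = 12 and 3 | 12, so subgroups of order 3 are possible by Lagrange.
The subgroups of order 3 are: {e, r^2, r^4}.
So G has 1 subgroup of order 3.

1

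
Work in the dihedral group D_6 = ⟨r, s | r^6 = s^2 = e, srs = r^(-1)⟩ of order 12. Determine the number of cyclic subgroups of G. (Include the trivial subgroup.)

10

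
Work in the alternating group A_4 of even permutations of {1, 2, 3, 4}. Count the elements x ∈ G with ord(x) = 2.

3

The elements of order 2 are: (1 2)(3 4), (1 3)(2 4), (1 4)(2 3).
That's 3.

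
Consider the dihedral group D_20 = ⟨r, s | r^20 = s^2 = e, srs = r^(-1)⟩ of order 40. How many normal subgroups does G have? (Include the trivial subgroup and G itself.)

9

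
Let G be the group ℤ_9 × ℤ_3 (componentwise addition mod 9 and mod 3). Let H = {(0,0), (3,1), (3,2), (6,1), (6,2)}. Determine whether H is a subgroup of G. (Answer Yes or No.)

|H| = 5 does not divide |G| = 27, so by Lagrange H is not a subgroup.

No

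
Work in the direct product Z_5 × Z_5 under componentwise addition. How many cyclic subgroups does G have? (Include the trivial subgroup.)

7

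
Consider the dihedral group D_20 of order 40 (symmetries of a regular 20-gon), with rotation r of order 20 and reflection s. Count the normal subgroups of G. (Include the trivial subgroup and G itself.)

9

G has 48 subgroups. Checking conjugation-invariance by order — order 1: 1/1 normal; order 2: 1/21 normal; order 4: 1/11 normal; order 5: 1/1 normal; order 8: 0/5 normal; order 10: 1/5 normal; order 20: 3/3 normal; order 40: 1/1 normal.
Total normal subgroups: 9.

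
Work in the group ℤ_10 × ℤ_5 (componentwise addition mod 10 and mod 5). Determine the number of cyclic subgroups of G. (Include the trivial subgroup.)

14

A cyclic subgroup of order d is generated by each of its φ(d) elements of order d, so the cyclic subgroups of order d number (#elements of order d)/φ(d).
Cyclic subgroups by order — order 1: 1; order 2: 1; order 5: 6; order 10: 6.
Total: 14.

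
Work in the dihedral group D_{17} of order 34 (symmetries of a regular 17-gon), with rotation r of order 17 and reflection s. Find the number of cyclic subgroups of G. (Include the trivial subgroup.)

A cyclic subgroup of order d is generated by each of its φ(d) elements of order d, so the cyclic subgroups of order d number (#elements of order d)/φ(d).
Cyclic subgroups by order — order 1: 1; order 2: 17; order 17: 1.
Total: 19.

19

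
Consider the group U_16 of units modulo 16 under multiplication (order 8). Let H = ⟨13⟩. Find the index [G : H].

2

|⟨13⟩| = 4 and |G| = 8.
By Lagrange, [G : H] = |G|/|H| = 8/4 = 2.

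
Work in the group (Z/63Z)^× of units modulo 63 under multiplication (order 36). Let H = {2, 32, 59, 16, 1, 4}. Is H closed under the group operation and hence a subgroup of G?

No

59 ∈ H but its inverse 47 ∉ H, so H is not a subgroup.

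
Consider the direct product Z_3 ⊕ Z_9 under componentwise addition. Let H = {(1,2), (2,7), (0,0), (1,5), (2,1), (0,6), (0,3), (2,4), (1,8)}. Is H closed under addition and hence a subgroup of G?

Yes

|H| = 9 divides |G| = 27, consistent with Lagrange.
H contains the identity, every element's inverse is in H, and H is closed under +: it is a subgroup.
In fact H = ⟨(2,4)⟩.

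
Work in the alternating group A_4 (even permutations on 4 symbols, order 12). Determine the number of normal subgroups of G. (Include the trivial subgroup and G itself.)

3

G has 10 subgroups. Checking conjugation-invariance by order — order 1: 1/1 normal; order 2: 0/3 normal; order 3: 0/4 normal; order 4: 1/1 normal; order 12: 1/1 normal.
Total normal subgroups: 3.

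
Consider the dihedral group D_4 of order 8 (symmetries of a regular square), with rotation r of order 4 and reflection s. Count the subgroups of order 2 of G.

5

|G| = 8 and 2 | 8, so subgroups of order 2 are possible by Lagrange.
The subgroups of order 2 are: {e, r^2}; {e, r^2s}; {e, r^3s}; {e, rs}; … (5 in all).
So G has 5 subgroups of order 2.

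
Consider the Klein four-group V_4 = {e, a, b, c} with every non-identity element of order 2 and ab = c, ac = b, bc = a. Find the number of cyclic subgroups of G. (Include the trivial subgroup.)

Group the elements of G by the cyclic subgroup they generate; each cyclic subgroup of order d accounts for φ(d) elements.
Cyclic subgroups by order — order 1: 1; order 2: 3.
Total: 4.

4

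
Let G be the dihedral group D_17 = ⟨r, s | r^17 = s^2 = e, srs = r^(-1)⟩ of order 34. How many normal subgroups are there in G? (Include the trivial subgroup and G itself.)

3

G has 20 subgroups. Checking conjugation-invariance by order — order 1: 1/1 normal; order 2: 0/17 normal; order 17: 1/1 normal; order 34: 1/1 normal.
Total normal subgroups: 3.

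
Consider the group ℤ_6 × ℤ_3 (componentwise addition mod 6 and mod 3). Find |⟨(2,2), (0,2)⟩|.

|⟨(2,2)⟩| = 3 and |⟨(0,2)⟩| = 3, so |H| is a multiple of lcm(3, 3) = 3 and divides |G| = 18.
Closing under the operation: H = {(0,0), (0,1), (0,2), (2,0), (2,1), (2,2), (4,0), (4,1), (4,2)}, so |H| = 9.

9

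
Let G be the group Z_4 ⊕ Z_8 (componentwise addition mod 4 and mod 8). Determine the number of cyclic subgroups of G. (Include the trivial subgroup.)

14

Each element a generates a cyclic subgroup ⟨a⟩; distinct elements may generate the same one (a cyclic group of order d has φ(d) generators).
Cyclic subgroups by order — order 1: 1; order 2: 3; order 4: 6; order 8: 4.
Total: 14.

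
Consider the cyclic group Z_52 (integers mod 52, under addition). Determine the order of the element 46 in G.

26

In Z_52, the order of an element a is n/gcd(a, n).
gcd(46, 52) = 2, so |⟨46⟩| = 52/2 = 26.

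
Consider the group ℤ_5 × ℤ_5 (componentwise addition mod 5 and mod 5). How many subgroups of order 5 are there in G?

|G| = 25 and 5 | 25, so subgroups of order 5 are possible by Lagrange.
The subgroups of order 5 are: {(0,0), (0,1), (0,2), (0,3), (0,4)}; {(0,0), (1,0), (2,0), (3,0), (4,0)}; {(0,0), (1,1), (2,2), (3,3), (4,4)}; {(0,0), (1,2), (2,4), (3,1), (4,3)}; … (6 in all).
So G has 6 subgroups of order 5.

6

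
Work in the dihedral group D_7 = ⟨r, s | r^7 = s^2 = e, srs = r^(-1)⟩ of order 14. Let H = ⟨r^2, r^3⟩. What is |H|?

|⟨r^2⟩| = 7 and |⟨r^3⟩| = 7, so |H| is a multiple of lcm(7, 7) = 7 and divides |G| = 14.
Closing under the operation: H = {e, r, r^2, r^3, r^4, r^5, r^6}, so |H| = 7.

7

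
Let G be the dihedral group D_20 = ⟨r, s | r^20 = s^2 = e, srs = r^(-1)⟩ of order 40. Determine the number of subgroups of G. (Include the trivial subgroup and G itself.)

|G| = 40, so by Lagrange every subgroup order divides 40. Divisors: 1, 2, 4, 5, 8, 10, 20, 40.
Subgroups by order — order 1: 1; order 2: 21; order 4: 11; order 5: 1; order 8: 5; order 10: 5; order 20: 3; order 40: 1.
Total: 1 + 21 + 11 + 1 + 5 + 5 + 3 + 1 = 48.

48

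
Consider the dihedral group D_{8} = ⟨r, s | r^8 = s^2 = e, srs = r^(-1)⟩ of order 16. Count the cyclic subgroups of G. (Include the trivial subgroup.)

12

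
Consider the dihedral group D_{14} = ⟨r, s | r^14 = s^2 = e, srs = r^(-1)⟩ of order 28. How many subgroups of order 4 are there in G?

7

|G| = 28 and 4 | 28, so subgroups of order 4 are possible by Lagrange.
The subgroups of order 4 are: {e, r^7, r^3s, r^10s}; {e, r^7, r^4s, r^11s}; {e, r^7, r^5s, r^12s}; {e, r^7, r^6s, r^13s}; … (7 in all).
So G has 7 subgroups of order 4.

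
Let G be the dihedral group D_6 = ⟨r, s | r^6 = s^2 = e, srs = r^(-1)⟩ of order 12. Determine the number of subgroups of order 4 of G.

3

|G| = 12 and 4 | 12, so subgroups of order 4 are possible by Lagrange.
The subgroups of order 4 are: {e, r^3, r^2s, r^5s}; {e, r^3, s, r^3s}; {e, r^3, rs, r^4s}.
So G has 3 subgroups of order 4.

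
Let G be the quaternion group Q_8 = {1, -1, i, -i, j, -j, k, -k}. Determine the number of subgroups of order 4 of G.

|G| = 8 and 4 | 8, so subgroups of order 4 are possible by Lagrange.
The subgroups of order 4 are: {1, -1, i, -i}; {1, -1, j, -j}; {1, -1, k, -k}.
So G has 3 subgroups of order 4.

3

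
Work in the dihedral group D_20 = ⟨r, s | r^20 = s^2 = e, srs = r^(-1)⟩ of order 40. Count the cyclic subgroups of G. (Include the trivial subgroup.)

26

Group the elements of G by the cyclic subgroup they generate; each cyclic subgroup of order d accounts for φ(d) elements.
Cyclic subgroups by order — order 1: 1; order 2: 21; order 4: 1; order 5: 1; order 10: 1; order 20: 1.
Total: 26.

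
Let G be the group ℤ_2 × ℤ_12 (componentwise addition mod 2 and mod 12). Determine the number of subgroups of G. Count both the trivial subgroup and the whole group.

|G| = 24, so by Lagrange every subgroup order divides 24. Divisors: 1, 2, 3, 4, 6, 8, 12, 24.
Subgroups by order — order 1: 1; order 2: 3; order 3: 1; order 4: 3; order 6: 3; order 8: 1; order 12: 3; order 24: 1.
Total: 1 + 3 + 1 + 3 + 3 + 1 + 3 + 1 = 16.

16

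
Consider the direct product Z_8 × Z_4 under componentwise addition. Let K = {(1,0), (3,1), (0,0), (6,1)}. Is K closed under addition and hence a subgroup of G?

No

(3,1) ∈ K but its inverse (5,3) ∉ K, so K is not a subgroup.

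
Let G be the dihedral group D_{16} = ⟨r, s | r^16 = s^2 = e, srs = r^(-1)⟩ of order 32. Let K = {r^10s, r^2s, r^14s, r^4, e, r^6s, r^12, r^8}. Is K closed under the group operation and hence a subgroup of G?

|K| = 8 divides |G| = 32, consistent with Lagrange.
K contains the identity, every element's inverse is in K, and K is closed under ·: it is a subgroup.

Yes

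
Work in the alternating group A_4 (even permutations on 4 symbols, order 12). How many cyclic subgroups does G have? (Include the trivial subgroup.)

8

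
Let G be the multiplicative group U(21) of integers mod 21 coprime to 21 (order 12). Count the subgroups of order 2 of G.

3

|G| = 12 and 2 | 12, so subgroups of order 2 are possible by Lagrange.
The subgroups of order 2 are: {1, 13}; {1, 20}; {1, 8}.
So G has 3 subgroups of order 2.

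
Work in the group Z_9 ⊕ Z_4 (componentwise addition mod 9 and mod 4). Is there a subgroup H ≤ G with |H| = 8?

No

8 does not divide |G| = 36, so by Lagrange no subgroup of order 8 exists.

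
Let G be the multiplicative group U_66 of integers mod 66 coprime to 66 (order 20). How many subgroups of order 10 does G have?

3

|G| = 20 and 10 | 20, so subgroups of order 10 are possible by Lagrange.
The subgroups of order 10 are: {1, 7, 13, 19, 25, 31, 37, 43, 49, 61}; {1, 17, 25, 29, 31, 35, 37, 41, 49, 65}; {1, 5, 23, 25, 31, 37, 47, 49, 53, 59}.
So G has 3 subgroups of order 10.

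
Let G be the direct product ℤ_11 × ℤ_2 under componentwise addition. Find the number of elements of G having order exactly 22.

10

An element (a,b) has order lcm(ord(a), ord(b)); count pairs with lcm equal to 22.
Enumerating gives 10 such elements.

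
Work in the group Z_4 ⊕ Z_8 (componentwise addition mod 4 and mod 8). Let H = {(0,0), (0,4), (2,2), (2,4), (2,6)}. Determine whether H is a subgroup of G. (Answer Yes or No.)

|H| = 5 does not divide |G| = 32, so by Lagrange H is not a subgroup.

No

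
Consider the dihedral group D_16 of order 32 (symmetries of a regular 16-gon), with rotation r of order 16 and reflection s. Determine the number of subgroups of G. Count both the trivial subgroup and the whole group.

|G| = 32, so by Lagrange every subgroup order divides 32. Divisors: 1, 2, 4, 8, 16, 32.
Subgroups by order — order 1: 1; order 2: 17; order 4: 9; order 8: 5; order 16: 3; order 32: 1.
Total: 1 + 17 + 9 + 5 + 3 + 1 = 36.

36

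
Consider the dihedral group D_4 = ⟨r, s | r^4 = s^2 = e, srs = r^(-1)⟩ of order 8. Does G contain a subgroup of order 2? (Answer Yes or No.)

2 | 8. A subgroup of order 2 is {e, r^2}.

Yes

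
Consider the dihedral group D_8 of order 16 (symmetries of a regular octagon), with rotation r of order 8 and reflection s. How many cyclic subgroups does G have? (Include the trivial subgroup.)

Each element a generates a cyclic subgroup ⟨a⟩; distinct elements may generate the same one (a cyclic group of order d has φ(d) generators).
Cyclic subgroups by order — order 1: 1; order 2: 9; order 4: 1; order 8: 1.
Total: 12.

12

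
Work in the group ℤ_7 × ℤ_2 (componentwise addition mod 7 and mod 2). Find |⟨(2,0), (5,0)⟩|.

|⟨(2,0)⟩| = 7 and |⟨(5,0)⟩| = 7, so |H| is a multiple of lcm(7, 7) = 7 and divides |G| = 14.
Closing under the operation: H = {(0,0), (1,0), (2,0), (3,0), (4,0), (5,0), (6,0)}, so |H| = 7.

7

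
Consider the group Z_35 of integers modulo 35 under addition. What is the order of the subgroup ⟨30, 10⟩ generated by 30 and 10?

|⟨30⟩| = 7 and |⟨10⟩| = 7, so |H| is a multiple of lcm(7, 7) = 7 and divides |G| = 35.
Closing under the operation: H = {0, 5, 10, 15, 20, 25, 30}, so |H| = 7.

7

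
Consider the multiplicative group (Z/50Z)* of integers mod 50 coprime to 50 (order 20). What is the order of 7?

Compute successive powers of 7 mod 50: 7, 49, 43, 1; 7^4 ≡ 1 (mod 50).
So |⟨7⟩| = 4.

4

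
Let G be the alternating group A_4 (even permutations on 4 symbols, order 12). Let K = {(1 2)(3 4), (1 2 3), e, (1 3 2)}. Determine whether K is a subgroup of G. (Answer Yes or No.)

Closure fails: (1 3 2) ∘ (1 2)(3 4) = (2 3 4) ∉ K. So K is not a subgroup.

No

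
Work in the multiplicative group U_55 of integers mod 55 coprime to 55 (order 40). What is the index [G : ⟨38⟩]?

2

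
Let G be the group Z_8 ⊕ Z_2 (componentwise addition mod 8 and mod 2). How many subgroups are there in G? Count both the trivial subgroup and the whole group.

11

|G| = 16, so by Lagrange every subgroup order divides 16. Divisors: 1, 2, 4, 8, 16.
Subgroups by order — order 1: 1; order 2: 3; order 4: 3; order 8: 3; order 16: 1.
Total: 1 + 3 + 3 + 3 + 1 = 11.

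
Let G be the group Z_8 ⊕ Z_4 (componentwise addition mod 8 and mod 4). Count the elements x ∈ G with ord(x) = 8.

16

An element (a,b) has order lcm(ord(a), ord(b)); count pairs with lcm equal to 8.
Enumerating gives 16 such elements.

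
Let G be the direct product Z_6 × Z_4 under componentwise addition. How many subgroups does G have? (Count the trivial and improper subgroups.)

16

|G| = 24, so by Lagrange every subgroup order divides 24. Divisors: 1, 2, 3, 4, 6, 8, 12, 24.
Subgroups by order — order 1: 1; order 2: 3; order 3: 1; order 4: 3; order 6: 3; order 8: 1; order 12: 3; order 24: 1.
Total: 1 + 3 + 1 + 3 + 3 + 1 + 3 + 1 = 16.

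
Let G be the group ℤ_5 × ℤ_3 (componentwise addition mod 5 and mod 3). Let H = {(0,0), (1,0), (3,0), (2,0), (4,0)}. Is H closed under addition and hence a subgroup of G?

|H| = 5 divides |G| = 15, consistent with Lagrange.
H contains the identity, every element's inverse is in H, and H is closed under +: it is a subgroup.
In fact H = ⟨(4,0)⟩.

Yes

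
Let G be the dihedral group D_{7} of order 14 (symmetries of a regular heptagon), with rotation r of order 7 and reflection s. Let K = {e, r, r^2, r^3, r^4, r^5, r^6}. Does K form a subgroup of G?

|K| = 7 divides |G| = 14, consistent with Lagrange.
K contains the identity, every element's inverse is in K, and K is closed under ·: it is a subgroup.
In fact K = ⟨r^4⟩.

Yes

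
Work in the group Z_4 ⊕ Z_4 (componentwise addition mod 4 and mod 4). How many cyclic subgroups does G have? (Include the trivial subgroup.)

Group the elements of G by the cyclic subgroup they generate; each cyclic subgroup of order d accounts for φ(d) elements.
Cyclic subgroups by order — order 1: 1; order 2: 3; order 4: 6.
Total: 10.

10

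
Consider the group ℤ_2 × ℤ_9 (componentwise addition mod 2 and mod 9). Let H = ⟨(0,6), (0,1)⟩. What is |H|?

|⟨(0,6)⟩| = 3 and |⟨(0,1)⟩| = 9, so |H| is a multiple of lcm(3, 9) = 9 and divides |G| = 18.
Closing under the operation: H = {(0,0), (0,1), (0,2), (0,3), (0,4), (0,5), (0,6), (0,7), (0,8)}, so |H| = 9.

9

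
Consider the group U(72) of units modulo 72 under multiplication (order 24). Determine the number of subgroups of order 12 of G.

7

|G| = 24 and 12 | 24, so subgroups of order 12 are possible by Lagrange.
The subgroups of order 12 are: {1, 11, 13, 23, 25, 35, 37, 47, 49, 59, 61, 71}; {1, 11, 17, 19, 25, 35, 41, 43, 49, 59, 65, 67}; {1, 5, 7, 11, 25, 29, 31, 35, 49, 53, 55, 59}; {1, 5, 13, 17, 25, 29, 37, 41, 49, 53, 61, 65}; … (7 in all).
So G has 7 subgroups of order 12.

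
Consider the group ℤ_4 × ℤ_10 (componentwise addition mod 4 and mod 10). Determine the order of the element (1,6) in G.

The order of (1,6) in Z_4 × Z_10 is lcm(ord(1) in Z_4, ord(6) in Z_10).
ord(1) = 4 and ord(6) = 5, so |⟨(1,6)⟩| = lcm(4, 5) = 20.

20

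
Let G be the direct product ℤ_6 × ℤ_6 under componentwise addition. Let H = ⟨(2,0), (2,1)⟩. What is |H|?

|⟨(2,0)⟩| = 3 and |⟨(2,1)⟩| = 6, so |H| is a multiple of lcm(3, 6) = 6 and divides |G| = 36.
Closing under the operation: H = {(0,0), (0,1), (0,2), (0,3), (0,4), (0,5), (2,0), (2,1), (2,2), (2,3), (2,4), (2,5), (4,0), (4,1), (4,2), (4,3), (4,4), (4,5)}, so |H| = 18.

18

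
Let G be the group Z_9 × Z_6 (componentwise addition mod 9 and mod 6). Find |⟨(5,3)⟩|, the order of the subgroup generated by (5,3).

The order of (5,3) in Z_9 × Z_6 is lcm(ord(5) in Z_9, ord(3) in Z_6).
ord(5) = 9 and ord(3) = 2, so |⟨(5,3)⟩| = lcm(9, 2) = 18.

18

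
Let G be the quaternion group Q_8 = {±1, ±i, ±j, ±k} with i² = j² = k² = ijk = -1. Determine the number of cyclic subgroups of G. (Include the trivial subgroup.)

Each element a generates a cyclic subgroup ⟨a⟩; distinct elements may generate the same one (a cyclic group of order d has φ(d) generators).
Cyclic subgroups by order — order 1: 1; order 2: 1; order 4: 3.
Total: 5.

5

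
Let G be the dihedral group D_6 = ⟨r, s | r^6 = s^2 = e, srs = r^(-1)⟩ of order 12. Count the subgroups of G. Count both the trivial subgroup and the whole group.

16

|G| = 12, so by Lagrange every subgroup order divides 12. Divisors: 1, 2, 3, 4, 6, 12.
Subgroups by order — order 1: 1; order 2: 7; order 3: 1; order 4: 3; order 6: 3; order 12: 1.
Total: 1 + 7 + 1 + 3 + 3 + 1 = 16.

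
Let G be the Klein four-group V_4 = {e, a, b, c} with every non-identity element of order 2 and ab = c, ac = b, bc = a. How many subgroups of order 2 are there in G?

|G| = 4 and 2 | 4, so subgroups of order 2 are possible by Lagrange.
The subgroups of order 2 are: {e, a}; {e, b}; {e, c}.
So G has 3 subgroups of order 2.

3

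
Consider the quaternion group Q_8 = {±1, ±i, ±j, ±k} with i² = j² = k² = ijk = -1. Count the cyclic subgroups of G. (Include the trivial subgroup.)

Each element a generates a cyclic subgroup ⟨a⟩; distinct elements may generate the same one (a cyclic group of order d has φ(d) generators).
Cyclic subgroups by order — order 1: 1; order 2: 1; order 4: 3.
Total: 5.

5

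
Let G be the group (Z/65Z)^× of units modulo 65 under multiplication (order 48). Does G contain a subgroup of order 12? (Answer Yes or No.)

12 | 48. A subgroup of order 12 is {1, 6, 11, 16, 21, 31, 36, 41, 46, 51, 56, 61}.

Yes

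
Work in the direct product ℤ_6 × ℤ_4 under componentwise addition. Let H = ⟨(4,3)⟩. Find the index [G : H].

|⟨(4,3)⟩| = 12 and |G| = 24.
By Lagrange, [G : H] = |G|/|H| = 24/12 = 2.

2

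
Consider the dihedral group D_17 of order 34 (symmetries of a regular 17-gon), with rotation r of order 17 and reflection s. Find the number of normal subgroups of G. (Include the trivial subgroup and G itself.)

G has 20 subgroups. Checking conjugation-invariance by order — order 1: 1/1 normal; order 2: 0/17 normal; order 17: 1/1 normal; order 34: 1/1 normal.
Total normal subgroups: 3.

3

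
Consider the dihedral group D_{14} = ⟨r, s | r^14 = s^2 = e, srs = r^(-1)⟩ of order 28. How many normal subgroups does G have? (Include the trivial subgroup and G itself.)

G has 28 subgroups. Checking conjugation-invariance by order — order 1: 1/1 normal; order 2: 1/15 normal; order 4: 0/7 normal; order 7: 1/1 normal; order 14: 3/3 normal; order 28: 1/1 normal.
Total normal subgroups: 7.

7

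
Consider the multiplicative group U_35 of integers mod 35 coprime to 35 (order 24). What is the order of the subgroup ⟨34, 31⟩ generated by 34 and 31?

12

|⟨34⟩| = 2 and |⟨31⟩| = 6, so |H| is a multiple of lcm(2, 6) = 6 and divides |G| = 24.
Closing under the operation: H = {1, 4, 6, 9, 11, 16, 19, 24, 26, 29, 31, 34}, so |H| = 12.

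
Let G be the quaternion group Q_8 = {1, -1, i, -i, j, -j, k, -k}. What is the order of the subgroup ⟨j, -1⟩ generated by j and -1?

4

|⟨j⟩| = 4 and |⟨-1⟩| = 2, so |H| is a multiple of lcm(4, 2) = 4 and divides |G| = 8.
Closing under the operation: H = {1, -1, j, -j}, so |H| = 4.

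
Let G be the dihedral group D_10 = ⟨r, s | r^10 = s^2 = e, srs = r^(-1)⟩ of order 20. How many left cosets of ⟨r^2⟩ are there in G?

4

|⟨r^2⟩| = 5 and |G| = 20.
By Lagrange, [G : H] = |G|/|H| = 20/5 = 4.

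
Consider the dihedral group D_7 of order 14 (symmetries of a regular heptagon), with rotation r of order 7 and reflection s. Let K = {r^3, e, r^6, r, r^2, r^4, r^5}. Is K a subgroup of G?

Yes

|K| = 7 divides |G| = 14, consistent with Lagrange.
K contains the identity, every element's inverse is in K, and K is closed under ·: it is a subgroup.
In fact K = ⟨r^4⟩.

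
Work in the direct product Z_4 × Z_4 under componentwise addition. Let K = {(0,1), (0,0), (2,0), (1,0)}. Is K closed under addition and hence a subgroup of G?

No

(0,1) ∈ K but its inverse (0,3) ∉ K, so K is not a subgroup.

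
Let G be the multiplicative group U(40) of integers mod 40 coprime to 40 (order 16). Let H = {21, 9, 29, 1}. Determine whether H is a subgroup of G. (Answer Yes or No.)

|H| = 4 divides |G| = 16, consistent with Lagrange.
H contains the identity, every element's inverse is in H, and H is closed under ·: it is a subgroup.

Yes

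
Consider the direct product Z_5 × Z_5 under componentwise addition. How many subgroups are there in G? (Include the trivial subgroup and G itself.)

8

|G| = 25, so by Lagrange every subgroup order divides 25. Divisors: 1, 5, 25.
Subgroups by order — order 1: 1; order 5: 6; order 25: 1.
Total: 1 + 6 + 1 = 8.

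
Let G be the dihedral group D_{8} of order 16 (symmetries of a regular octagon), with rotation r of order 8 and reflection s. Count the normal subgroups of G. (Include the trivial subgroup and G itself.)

7

G has 19 subgroups. Checking conjugation-invariance by order — order 1: 1/1 normal; order 2: 1/9 normal; order 4: 1/5 normal; order 8: 3/3 normal; order 16: 1/1 normal.
Total normal subgroups: 7.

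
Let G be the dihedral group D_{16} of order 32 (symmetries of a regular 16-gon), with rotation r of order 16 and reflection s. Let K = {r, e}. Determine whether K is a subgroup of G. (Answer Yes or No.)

No

r ∈ K but its inverse r^15 ∉ K, so K is not a subgroup.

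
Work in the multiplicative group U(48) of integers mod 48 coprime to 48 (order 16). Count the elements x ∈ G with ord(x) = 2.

The elements of order 2 are: 7, 17, 23, 25, 31, 41, 47.
That's 7.

7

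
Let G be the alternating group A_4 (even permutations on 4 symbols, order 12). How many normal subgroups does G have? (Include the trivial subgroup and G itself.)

3

G has 10 subgroups. Checking conjugation-invariance by order — order 1: 1/1 normal; order 2: 0/3 normal; order 3: 0/4 normal; order 4: 1/1 normal; order 12: 1/1 normal.
Total normal subgroups: 3.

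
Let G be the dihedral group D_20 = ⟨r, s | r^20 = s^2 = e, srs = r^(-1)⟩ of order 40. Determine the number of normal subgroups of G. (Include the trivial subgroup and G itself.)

9

G has 48 subgroups. Checking conjugation-invariance by order — order 1: 1/1 normal; order 2: 1/21 normal; order 4: 1/11 normal; order 5: 1/1 normal; order 8: 0/5 normal; order 10: 1/5 normal; order 20: 3/3 normal; order 40: 1/1 normal.
Total normal subgroups: 9.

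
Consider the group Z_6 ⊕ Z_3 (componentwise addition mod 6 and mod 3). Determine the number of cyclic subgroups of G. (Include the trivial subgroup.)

Group the elements of G by the cyclic subgroup they generate; each cyclic subgroup of order d accounts for φ(d) elements.
Cyclic subgroups by order — order 1: 1; order 2: 1; order 3: 4; order 6: 4.
Total: 10.

10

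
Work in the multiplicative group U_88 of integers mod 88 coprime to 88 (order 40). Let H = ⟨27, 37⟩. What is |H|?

20

|⟨27⟩| = 10 and |⟨37⟩| = 10, so |H| is a multiple of lcm(10, 10) = 10 and divides |G| = 40.
Closing under the operation: H = {1, 3, 5, 9, 15, 23, 25, 27, 31, 37, 45, 47, 49, 53, 59, 67, 69, 71, 75, 81}, so |H| = 20.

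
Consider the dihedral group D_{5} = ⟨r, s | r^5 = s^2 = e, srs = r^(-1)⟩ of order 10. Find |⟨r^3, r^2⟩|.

5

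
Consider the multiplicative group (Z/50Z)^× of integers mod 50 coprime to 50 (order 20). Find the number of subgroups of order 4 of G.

|G| = 20 and 4 | 20, so subgroups of order 4 are possible by Lagrange.
The subgroups of order 4 are: {1, 7, 43, 49}.
So G has 1 subgroup of order 4.

1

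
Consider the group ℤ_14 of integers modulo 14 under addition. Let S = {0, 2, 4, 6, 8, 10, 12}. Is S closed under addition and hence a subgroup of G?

Yes

|S| = 7 divides |G| = 14, consistent with Lagrange.
S contains the identity, every element's inverse is in S, and S is closed under +: it is a subgroup.
In fact S = ⟨2⟩.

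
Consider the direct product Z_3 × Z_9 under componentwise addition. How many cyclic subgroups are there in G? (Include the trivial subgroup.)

8

Each element a generates a cyclic subgroup ⟨a⟩; distinct elements may generate the same one (a cyclic group of order d has φ(d) generators).
Cyclic subgroups by order — order 1: 1; order 3: 4; order 9: 3.
Total: 8.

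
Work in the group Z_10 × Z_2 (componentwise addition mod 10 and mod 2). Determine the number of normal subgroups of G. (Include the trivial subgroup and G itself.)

10

G is abelian, so every subgroup is normal.
G has 10 subgroups in total, hence 10 normal subgroups.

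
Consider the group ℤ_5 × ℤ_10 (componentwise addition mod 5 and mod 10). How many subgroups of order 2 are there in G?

|G| = 50 and 2 | 50, so subgroups of order 2 are possible by Lagrange.
The subgroups of order 2 are: {(0,0), (0,5)}.
So G has 1 subgroup of order 2.

1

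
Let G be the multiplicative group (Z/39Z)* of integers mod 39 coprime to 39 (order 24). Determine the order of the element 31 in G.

4

Compute successive powers of 31 mod 39: 31, 25, 34, 1; 31^4 ≡ 1 (mod 39).
So |⟨31⟩| = 4.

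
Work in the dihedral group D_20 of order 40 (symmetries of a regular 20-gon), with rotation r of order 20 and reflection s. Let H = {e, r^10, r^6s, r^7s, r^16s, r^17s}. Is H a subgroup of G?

No

|H| = 6 does not divide |G| = 40, so by Lagrange H is not a subgroup.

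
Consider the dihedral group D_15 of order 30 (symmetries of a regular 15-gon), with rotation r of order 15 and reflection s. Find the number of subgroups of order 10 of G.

|G| = 30 and 10 | 30, so subgroups of order 10 are possible by Lagrange.
The subgroups of order 10 are: {e, r^3, r^6, r^9, r^12, rs, r^4s, r^7s, r^10s, r^13s}; {e, r^3, r^6, r^9, r^12, r^2s, r^5s, r^8s, r^11s, r^14s}; {e, r^3, r^6, r^9, r^12, s, r^3s, r^6s, r^9s, r^12s}.
So G has 3 subgroups of order 10.

3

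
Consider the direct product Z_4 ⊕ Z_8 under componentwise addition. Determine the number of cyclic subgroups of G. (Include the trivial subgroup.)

Each element a generates a cyclic subgroup ⟨a⟩; distinct elements may generate the same one (a cyclic group of order d has φ(d) generators).
Cyclic subgroups by order — order 1: 1; order 2: 3; order 4: 6; order 8: 4.
Total: 14.

14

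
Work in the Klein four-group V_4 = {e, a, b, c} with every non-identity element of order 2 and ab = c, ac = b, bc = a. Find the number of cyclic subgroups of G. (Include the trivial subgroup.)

4

Each element a generates a cyclic subgroup ⟨a⟩; distinct elements may generate the same one (a cyclic group of order d has φ(d) generators).
Cyclic subgroups by order — order 1: 1; order 2: 3.
Total: 4.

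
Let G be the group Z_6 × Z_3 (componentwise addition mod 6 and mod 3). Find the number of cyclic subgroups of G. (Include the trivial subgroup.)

10

A cyclic subgroup of order d is generated by each of its φ(d) elements of order d, so the cyclic subgroups of order d number (#elements of order d)/φ(d).
Cyclic subgroups by order — order 1: 1; order 2: 1; order 3: 4; order 6: 4.
Total: 10.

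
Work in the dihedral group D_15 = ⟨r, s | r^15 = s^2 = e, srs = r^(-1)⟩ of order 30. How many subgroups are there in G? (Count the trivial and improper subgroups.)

28

|G| = 30, so by Lagrange every subgroup order divides 30. Divisors: 1, 2, 3, 5, 6, 10, 15, 30.
Subgroups by order — order 1: 1; order 2: 15; order 3: 1; order 5: 1; order 6: 5; order 10: 3; order 15: 1; order 30: 1.
Total: 1 + 15 + 1 + 1 + 5 + 3 + 1 + 1 = 28.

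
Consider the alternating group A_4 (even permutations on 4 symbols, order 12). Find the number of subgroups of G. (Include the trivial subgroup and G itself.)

10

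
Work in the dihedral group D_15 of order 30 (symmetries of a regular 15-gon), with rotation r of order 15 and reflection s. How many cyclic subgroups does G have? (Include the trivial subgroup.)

Each element a generates a cyclic subgroup ⟨a⟩; distinct elements may generate the same one (a cyclic group of order d has φ(d) generators).
Cyclic subgroups by order — order 1: 1; order 2: 15; order 3: 1; order 5: 1; order 15: 1.
Total: 19.

19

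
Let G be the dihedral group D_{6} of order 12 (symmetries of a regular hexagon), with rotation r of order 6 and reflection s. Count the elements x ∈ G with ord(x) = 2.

7

The elements of order 2 are: r^3, s, rs, r^2s, r^3s, r^4s, r^5s.
That's 7.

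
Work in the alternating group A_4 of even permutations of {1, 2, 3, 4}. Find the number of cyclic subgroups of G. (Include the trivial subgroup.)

Each element a generates a cyclic subgroup ⟨a⟩; distinct elements may generate the same one (a cyclic group of order d has φ(d) generators).
Cyclic subgroups by order — order 1: 1; order 2: 3; order 3: 4.
Total: 8.

8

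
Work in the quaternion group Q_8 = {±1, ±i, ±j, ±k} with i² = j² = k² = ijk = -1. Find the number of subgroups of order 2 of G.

|G| = 8 and 2 | 8, so subgroups of order 2 are possible by Lagrange.
The subgroups of order 2 are: {1, -1}.
So G has 1 subgroup of order 2.

1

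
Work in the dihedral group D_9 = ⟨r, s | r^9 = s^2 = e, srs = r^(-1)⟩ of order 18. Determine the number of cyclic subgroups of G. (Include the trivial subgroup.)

12

Group the elements of G by the cyclic subgroup they generate; each cyclic subgroup of order d accounts for φ(d) elements.
Cyclic subgroups by order — order 1: 1; order 2: 9; order 3: 1; order 9: 1.
Total: 12.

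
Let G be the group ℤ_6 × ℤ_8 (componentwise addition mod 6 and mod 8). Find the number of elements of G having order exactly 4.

An element (a,b) has order lcm(ord(a), ord(b)); count pairs with lcm equal to 4.
Enumerating gives 4 such elements.

4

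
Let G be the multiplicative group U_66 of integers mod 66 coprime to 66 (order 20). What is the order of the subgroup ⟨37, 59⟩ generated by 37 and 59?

|⟨37⟩| = 5 and |⟨59⟩| = 10, so |H| is a multiple of lcm(5, 10) = 10 and divides |G| = 20.
Closing under the operation: H = {1, 5, 23, 25, 31, 37, 47, 49, 53, 59}, so |H| = 10.

10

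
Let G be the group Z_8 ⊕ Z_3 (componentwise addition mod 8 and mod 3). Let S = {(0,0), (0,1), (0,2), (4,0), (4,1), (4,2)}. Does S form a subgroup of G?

Yes

|S| = 6 divides |G| = 24, consistent with Lagrange.
S contains the identity, every element's inverse is in S, and S is closed under +: it is a subgroup.
In fact S = ⟨(4,1)⟩.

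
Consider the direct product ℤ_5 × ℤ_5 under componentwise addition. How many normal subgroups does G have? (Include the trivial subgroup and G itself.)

8

G is abelian, so every subgroup is normal.
G has 8 subgroups in total, hence 8 normal subgroups.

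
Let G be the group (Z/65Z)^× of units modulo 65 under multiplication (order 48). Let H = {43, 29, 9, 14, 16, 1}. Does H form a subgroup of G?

No

16 ∈ H but its inverse 61 ∉ H, so H is not a subgroup.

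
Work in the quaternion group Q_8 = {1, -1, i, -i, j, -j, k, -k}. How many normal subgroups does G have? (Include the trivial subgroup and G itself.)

G has 6 subgroups. Checking conjugation-invariance by order — order 1: 1/1 normal; order 2: 1/1 normal; order 4: 3/3 normal; order 8: 1/1 normal.
Total normal subgroups: 6.

6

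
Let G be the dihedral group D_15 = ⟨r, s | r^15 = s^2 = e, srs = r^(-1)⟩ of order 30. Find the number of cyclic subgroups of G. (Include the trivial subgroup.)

19

Each element a generates a cyclic subgroup ⟨a⟩; distinct elements may generate the same one (a cyclic group of order d has φ(d) generators).
Cyclic subgroups by order — order 1: 1; order 2: 15; order 3: 1; order 5: 1; order 15: 1.
Total: 19.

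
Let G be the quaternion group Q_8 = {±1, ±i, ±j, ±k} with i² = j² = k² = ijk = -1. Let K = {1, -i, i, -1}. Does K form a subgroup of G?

|K| = 4 divides |G| = 8, consistent with Lagrange.
K contains the identity, every element's inverse is in K, and K is closed under ·: it is a subgroup.
In fact K = ⟨-i⟩.

Yes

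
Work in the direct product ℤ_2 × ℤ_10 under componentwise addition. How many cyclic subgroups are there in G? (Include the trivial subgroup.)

Group the elements of G by the cyclic subgroup they generate; each cyclic subgroup of order d accounts for φ(d) elements.
Cyclic subgroups by order — order 1: 1; order 2: 3; order 5: 1; order 10: 3.
Total: 8.

8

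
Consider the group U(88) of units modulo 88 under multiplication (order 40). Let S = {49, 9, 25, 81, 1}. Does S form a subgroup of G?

Yes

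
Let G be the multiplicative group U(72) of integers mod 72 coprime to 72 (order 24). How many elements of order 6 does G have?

14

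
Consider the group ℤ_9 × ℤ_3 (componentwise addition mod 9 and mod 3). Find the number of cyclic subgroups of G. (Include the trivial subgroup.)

Group the elements of G by the cyclic subgroup they generate; each cyclic subgroup of order d accounts for φ(d) elements.
Cyclic subgroups by order — order 1: 1; order 3: 4; order 9: 3.
Total: 8.

8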